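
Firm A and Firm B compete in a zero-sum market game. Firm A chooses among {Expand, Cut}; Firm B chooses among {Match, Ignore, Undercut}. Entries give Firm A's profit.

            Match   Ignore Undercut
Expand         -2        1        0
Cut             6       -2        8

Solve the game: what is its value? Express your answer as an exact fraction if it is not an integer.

Row minima: Expand → -2, Cut → -2; maximin = -2.
Column maxima: Match → 6, Ignore → 1, Undercut → 8; minimax = 1.
-2 ≠ 1, so there is no saddle point; optimal play is mixed.
Undercut is strictly dominated by Match (it gives Firm A strictly more in every row), so Firm B never plays it.
On the remaining 2×2 (Expand, Cut vs Match, Ignore):
Let Firm A play Expand with probability p. Expected payoff against Match: (-2)p + 6(1−p) = −8p + 6; against Ignore: 1p + (-2)(1−p) = 3p − 2.
Setting these equal: −8p + 6 = 3p − 2 ⇒ −11p = -8 ⇒ p = 8/11, and the value is (-8)·(8/11) + 6 = 2/11.
For Firm B: with q = P(Match), equating Expand's and Cut's payoffs gives −3q + 1 = 8q − 2 ⇒ q = 3/11.

2/11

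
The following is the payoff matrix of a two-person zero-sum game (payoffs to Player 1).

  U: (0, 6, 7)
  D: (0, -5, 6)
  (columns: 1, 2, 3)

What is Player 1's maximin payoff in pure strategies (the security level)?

0

Row minima: U → 0, D → -5.
The best of these is 0.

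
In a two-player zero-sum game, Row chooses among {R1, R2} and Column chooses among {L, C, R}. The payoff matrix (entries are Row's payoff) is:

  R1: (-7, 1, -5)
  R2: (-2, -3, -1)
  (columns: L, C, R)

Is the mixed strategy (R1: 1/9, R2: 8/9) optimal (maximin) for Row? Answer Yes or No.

Against L this mix gives (1/9)·(-7) + (8/9)·(-2) = -23/9.
Against C this mix gives (1/9)·1 + (8/9)·(-3) = -23/9.
Against R this mix gives (1/9)·(-5) + (8/9)·(-1) = -13/9.
All of Column's active replies (L, C) yield -23/9, and no column does worse for Row. The mix makes Column indifferent and guarantees -23/9, so it is optimal.

Yes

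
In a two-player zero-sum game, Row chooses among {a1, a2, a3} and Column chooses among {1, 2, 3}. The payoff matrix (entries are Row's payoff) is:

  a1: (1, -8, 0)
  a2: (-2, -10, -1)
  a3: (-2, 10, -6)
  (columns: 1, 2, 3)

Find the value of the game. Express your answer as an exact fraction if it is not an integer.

Row minima: a1 → -8, a2 → -10, a3 → -6; maximin = -6.
Column maxima: 1 → 1, 2 → 10, 3 → 0; minimax = 0.
-6 ≠ 0, so there is no saddle point; optimal play is mixed.
a2 is strictly dominated by a1, so Row never plays it.
With a2 eliminated, 1 is strictly dominated by 3 (it gives Row strictly more in every remaining row), so Column never plays it.
On the remaining 2×2 (a1, a3 vs 2, 3):
Let Row play a1 with probability p. Expected payoff against 2: (-8)p + 10(1−p) = −18p + 10; against 3: 0p + (-6)(1−p) = 6p − 6.
Setting these equal: −18p + 10 = 6p − 6 ⇒ −24p = -16 ⇒ p = 2/3, and the value is (-18)·(2/3) + 10 = -2.
For Column: with q = P(2), equating a1's and a3's payoffs gives −8q = 16q − 6 ⇒ q = 1/4.

-2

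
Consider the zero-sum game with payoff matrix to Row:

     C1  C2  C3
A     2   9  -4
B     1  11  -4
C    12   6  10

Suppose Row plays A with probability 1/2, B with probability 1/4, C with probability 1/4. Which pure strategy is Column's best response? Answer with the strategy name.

C3

If Column plays C1, Row's expected payoff is (1/2)·2 + (1/4)·1 + (1/4)·12 = 17/4.
If Column plays C2, Row's expected payoff is (1/2)·9 + (1/4)·11 + (1/4)·6 = 35/4.
If Column plays C3, Row's expected payoff is (1/2)·(-4) + (1/4)·(-4) + (1/4)·10 = -1/2.
Column minimizes Row's payoff; the smallest is -1/2, so the best response is C3.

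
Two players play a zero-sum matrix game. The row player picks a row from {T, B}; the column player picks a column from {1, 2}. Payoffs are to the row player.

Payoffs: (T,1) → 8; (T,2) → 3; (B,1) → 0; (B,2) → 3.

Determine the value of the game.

Row minima: T → 3, B → 0; maximin = 3.
Column maxima: 1 → 8, 2 → 3; minimax = 3.
Since maximin = minimax = 3, there is a saddle point and the value is 3.

3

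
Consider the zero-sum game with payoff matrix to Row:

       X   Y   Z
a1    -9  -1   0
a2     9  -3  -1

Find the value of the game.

Row minima: a1 → -9, a2 → -3; maximin = -3.
Column maxima: X → 9, Y → -1, Z → 0; minimax = -1.
-3 ≠ -1, so there is no saddle point; optimal play is mixed.
Z is strictly dominated by Y (it gives Row strictly more in every row), so Column never plays it.
On the remaining 2×2 (a1, a2 vs X, Y):
Let Row play a1 with probability p. Expected payoff against X: (-9)p + 9(1−p) = −18p + 9; against Y: (-1)p + (-3)(1−p) = 2p − 3.
Setting these equal: −18p + 9 = 2p − 3 ⇒ −20p = -12 ⇒ p = 3/5, and the value is (-18)·(3/5) + 9 = -9/5.
For Column: with q = P(X), equating a1's and a2's payoffs gives −8q − 1 = 12q − 3 ⇒ q = 1/10.

-9/5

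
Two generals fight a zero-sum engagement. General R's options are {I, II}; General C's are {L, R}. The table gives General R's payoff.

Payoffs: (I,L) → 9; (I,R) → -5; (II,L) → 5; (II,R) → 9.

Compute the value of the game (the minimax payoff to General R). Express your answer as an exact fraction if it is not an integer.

Row minima: I → -5, II → 5; maximin = 5.
Column maxima: L → 9, R → 9; minimax = 9.
5 ≠ 9, so there is no saddle point; optimal play is mixed.
Let General R play I with probability p. Expected payoff against L: 9p + 5(1−p) = 4p + 5; against R: (-5)p + 9(1−p) = −14p + 9.
Setting these equal: 4p + 5 = −14p + 9 ⇒ 18p = 4 ⇒ p = 2/9, and the value is (4)·(2/9) + 5 = 53/9.
For General C: with q = P(L), equating I's and II's payoffs gives 14q − 5 = −4q + 9 ⇒ q = 7/9.

53/9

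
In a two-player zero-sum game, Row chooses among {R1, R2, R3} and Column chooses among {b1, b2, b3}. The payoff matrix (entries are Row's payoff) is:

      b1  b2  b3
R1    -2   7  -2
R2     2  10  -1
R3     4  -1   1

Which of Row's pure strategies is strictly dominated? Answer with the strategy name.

R2 gives a strictly higher payoff than R1 against every column: 2 > -2, 10 > 7, -1 > -2.
So R1 is strictly dominated and Row never plays it.

R1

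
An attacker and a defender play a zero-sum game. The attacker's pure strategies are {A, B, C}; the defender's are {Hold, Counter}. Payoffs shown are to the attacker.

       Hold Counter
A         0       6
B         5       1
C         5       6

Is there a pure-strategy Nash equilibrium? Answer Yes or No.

Yes

Row minima: A → 0, B → 1, C → 5; maximin = 5.
Column maxima: Hold → 5, Counter → 6; minimax = 5.
maximin = minimax = 5, so a saddle point exists.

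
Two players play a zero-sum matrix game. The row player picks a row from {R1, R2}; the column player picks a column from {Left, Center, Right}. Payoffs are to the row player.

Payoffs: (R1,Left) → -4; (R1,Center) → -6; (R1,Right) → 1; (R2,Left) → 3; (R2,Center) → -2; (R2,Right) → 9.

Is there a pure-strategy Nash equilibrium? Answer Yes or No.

Yes

Row minima: R1 → -6, R2 → -2; maximin = -2.
Column maxima: Left → 3, Center → -2, Right → 9; minimax = -2.
maximin = minimax = -2, so a saddle point exists.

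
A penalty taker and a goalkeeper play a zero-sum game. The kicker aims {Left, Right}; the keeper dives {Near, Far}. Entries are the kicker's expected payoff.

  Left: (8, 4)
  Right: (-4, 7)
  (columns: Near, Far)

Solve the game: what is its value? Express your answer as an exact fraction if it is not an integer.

Row minima: Left → 4, Right → -4; maximin = 4.
Column maxima: Near → 8, Far → 7; minimax = 7.
4 ≠ 7, so there is no saddle point; optimal play is mixed.
Let the kicker play Left with probability p. Expected payoff against Near: 8p + (-4)(1−p) = 12p − 4; against Far: 4p + 7(1−p) = −3p + 7.
Setting these equal: 12p − 4 = −3p + 7 ⇒ 15p = 11 ⇒ p = 11/15, and the value is (12)·(11/15) − 4 = 24/5.
For the keeper: with q = P(Near), equating Left's and Right's payoffs gives 4q + 4 = −11q + 7 ⇒ q = 1/5.

24/5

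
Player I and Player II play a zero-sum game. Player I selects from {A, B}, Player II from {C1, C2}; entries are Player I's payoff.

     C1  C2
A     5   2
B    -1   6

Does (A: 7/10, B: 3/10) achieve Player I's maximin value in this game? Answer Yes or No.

Against C1 this mix gives (7/10)·5 + (3/10)·(-1) = 16/5.
Against C2 this mix gives (7/10)·2 + (3/10)·6 = 16/5.
All of Player II's active replies (C1, C2) yield 16/5, and no column does worse for Player I. The mix makes Player II indifferent and guarantees 16/5, so it is optimal.

Yes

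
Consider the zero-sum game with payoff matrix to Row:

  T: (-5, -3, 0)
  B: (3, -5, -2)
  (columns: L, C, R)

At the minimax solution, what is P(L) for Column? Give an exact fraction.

Row minima: T → -5, B → -5; maximin = -5.
Column maxima: L → 3, C → -3, R → 0; minimax = -3.
-5 ≠ -3, so there is no saddle point; optimal play is mixed.
R is strictly dominated by C (it gives Row strictly more in every row), so Column never plays it.
On the remaining 2×2 (T, B vs L, C):
Let Row play T with probability p. Expected payoff against L: (-5)p + 3(1−p) = −8p + 3; against C: (-3)p + (-5)(1−p) = 2p − 5.
Setting these equal: −8p + 3 = 2p − 5 ⇒ −10p = -8 ⇒ p = 4/5, and the value is (-8)·(4/5) + 3 = -17/5.
For Column: with q = P(L), equating T's and B's payoffs gives −2q − 3 = 8q − 5 ⇒ q = 1/5.

1/5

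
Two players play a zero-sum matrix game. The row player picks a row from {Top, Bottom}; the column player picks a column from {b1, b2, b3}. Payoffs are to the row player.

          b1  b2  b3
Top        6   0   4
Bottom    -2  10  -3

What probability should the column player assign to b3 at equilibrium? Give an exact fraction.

Row minima: Top → 0, Bottom → -3; maximin = 0.
Column maxima: b1 → 6, b2 → 10, b3 → 4; minimax = 4.
0 ≠ 4, so there is no saddle point; optimal play is mixed.
b1 is strictly dominated by b3 (it gives the row player strictly more in every row), so the column player never plays it.
On the remaining 2×2 (Top, Bottom vs b2, b3):
Let the row player play Top with probability p. Expected payoff against b2: 0p + 10(1−p) = −10p + 10; against b3: 4p + (-3)(1−p) = 7p − 3.
Setting these equal: −10p + 10 = 7p − 3 ⇒ −17p = -13 ⇒ p = 13/17, and the value is (-10)·(13/17) + 10 = 40/17.
For the column player: with q = P(b2), equating Top's and Bottom's payoffs gives −4q + 4 = 13q − 3 ⇒ q = 7/17.

10/17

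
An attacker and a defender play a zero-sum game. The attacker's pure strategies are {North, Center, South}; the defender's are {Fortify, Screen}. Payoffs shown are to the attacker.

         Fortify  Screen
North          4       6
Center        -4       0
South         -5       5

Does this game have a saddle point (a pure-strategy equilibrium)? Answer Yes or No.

Yes

Row minima: North → 4, Center → -4, South → -5; maximin = 4.
Column maxima: Fortify → 4, Screen → 6; minimax = 4.
maximin = minimax = 4, so a saddle point exists.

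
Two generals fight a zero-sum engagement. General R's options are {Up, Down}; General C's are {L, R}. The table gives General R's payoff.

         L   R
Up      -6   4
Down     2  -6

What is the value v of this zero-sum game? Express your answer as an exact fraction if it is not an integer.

-14/9

Row minima: Up → -6, Down → -6; maximin = -6.
Column maxima: L → 2, R → 4; minimax = 2.
-6 ≠ 2, so there is no saddle point; optimal play is mixed.
Let General R play Up with probability p. Expected payoff against L: (-6)p + 2(1−p) = −8p + 2; against R: 4p + (-6)(1−p) = 10p − 6.
Setting these equal: −8p + 2 = 10p − 6 ⇒ −18p = -8 ⇒ p = 4/9, and the value is (-8)·(4/9) + 2 = -14/9.
For General C: with q = P(L), equating Up's and Down's payoffs gives −10q + 4 = 8q − 6 ⇒ q = 5/9.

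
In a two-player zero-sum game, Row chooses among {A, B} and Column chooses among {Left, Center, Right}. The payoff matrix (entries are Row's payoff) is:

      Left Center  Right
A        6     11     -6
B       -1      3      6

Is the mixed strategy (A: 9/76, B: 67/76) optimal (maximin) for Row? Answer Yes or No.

Against Left this mix gives (9/76)·6 + (67/76)·(-1) = -13/76.
Against Center this mix gives (9/76)·11 + (67/76)·3 = 75/19.
Against Right this mix gives (9/76)·(-6) + (67/76)·6 = 87/19.
Column will play Left, holding Row to -13/76. Shifting weight toward the row that does better against Left would raise this floor (the equalizing mix achieves 30/19 against both Left and Right), so the proposed strategy is not optimal.

No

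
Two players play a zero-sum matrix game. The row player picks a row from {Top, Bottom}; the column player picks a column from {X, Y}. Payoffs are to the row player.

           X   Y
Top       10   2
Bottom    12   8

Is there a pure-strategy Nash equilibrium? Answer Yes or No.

Row minima: Top → 2, Bottom → 8; maximin = 8.
Column maxima: X → 12, Y → 8; minimax = 8.
maximin = minimax = 8, so a saddle point exists.

Yes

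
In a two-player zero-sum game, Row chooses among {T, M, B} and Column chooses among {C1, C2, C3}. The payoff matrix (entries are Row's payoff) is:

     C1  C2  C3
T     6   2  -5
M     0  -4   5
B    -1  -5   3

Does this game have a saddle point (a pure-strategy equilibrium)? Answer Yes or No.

Row minima: T → -5, M → -4, B → -5; maximin = -4.
Column maxima: C1 → 6, C2 → 2, C3 → 5; minimax = 2.
-4 ≠ 2, so no pure-strategy equilibrium exists.

No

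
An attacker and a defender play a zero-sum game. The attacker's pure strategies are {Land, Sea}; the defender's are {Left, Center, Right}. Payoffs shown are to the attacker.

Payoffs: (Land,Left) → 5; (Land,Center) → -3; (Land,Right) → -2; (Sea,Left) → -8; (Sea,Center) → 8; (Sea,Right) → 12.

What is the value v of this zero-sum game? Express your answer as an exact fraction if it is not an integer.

Row minima: Land → -3, Sea → -8; maximin = -3.
Column maxima: Left → 5, Center → 8, Right → 12; minimax = 5.
-3 ≠ 5, so there is no saddle point; optimal play is mixed.
Right is strictly dominated by Center (it gives the attacker strictly more in every row), so the defender never plays it.
On the remaining 2×2 (Land, Sea vs Left, Center):
Let the attacker play Land with probability p. Expected payoff against Left: 5p + (-8)(1−p) = 13p − 8; against Center: (-3)p + 8(1−p) = −11p + 8.
Setting these equal: 13p − 8 = −11p + 8 ⇒ 24p = 16 ⇒ p = 2/3, and the value is (13)·(2/3) − 8 = 2/3.
For the defender: with q = P(Left), equating Land's and Sea's payoffs gives 8q − 3 = −16q + 8 ⇒ q = 11/24.

2/3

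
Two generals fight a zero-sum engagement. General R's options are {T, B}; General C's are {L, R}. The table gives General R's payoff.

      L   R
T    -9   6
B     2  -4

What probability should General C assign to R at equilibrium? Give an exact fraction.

11/21

Row minima: T → -9, B → -4; maximin = -4.
Column maxima: L → 2, R → 6; minimax = 2.
-4 ≠ 2, so there is no saddle point; optimal play is mixed.
Let General R play T with probability p. Expected payoff against L: (-9)p + 2(1−p) = −11p + 2; against R: 6p + (-4)(1−p) = 10p − 4.
Setting these equal: −11p + 2 = 10p − 4 ⇒ −21p = -6 ⇒ p = 2/7, and the value is (-11)·(2/7) + 2 = -8/7.
For General C: with q = P(L), equating T's and B's payoffs gives −15q + 6 = 6q − 4 ⇒ q = 10/21.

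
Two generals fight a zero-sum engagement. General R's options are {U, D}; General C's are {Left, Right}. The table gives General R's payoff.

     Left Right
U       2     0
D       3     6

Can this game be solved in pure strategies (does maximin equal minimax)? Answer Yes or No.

Row minima: U → 0, D → 3; maximin = 3.
Column maxima: Left → 3, Right → 6; minimax = 3.
maximin = minimax = 3, so a saddle point exists.

Yes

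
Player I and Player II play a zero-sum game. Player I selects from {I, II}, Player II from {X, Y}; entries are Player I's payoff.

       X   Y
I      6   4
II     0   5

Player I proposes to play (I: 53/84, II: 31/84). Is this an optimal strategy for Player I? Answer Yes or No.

No

Against X this mix gives (53/84)·6 + (31/84)·0 = 53/14.
Against Y this mix gives (53/84)·4 + (31/84)·5 = 367/84.
Player II will play X, holding Player I to 53/14. Shifting weight toward the row that does better against X would raise this floor (the equalizing mix achieves 30/7 against both X and Y), so the proposed strategy is not optimal.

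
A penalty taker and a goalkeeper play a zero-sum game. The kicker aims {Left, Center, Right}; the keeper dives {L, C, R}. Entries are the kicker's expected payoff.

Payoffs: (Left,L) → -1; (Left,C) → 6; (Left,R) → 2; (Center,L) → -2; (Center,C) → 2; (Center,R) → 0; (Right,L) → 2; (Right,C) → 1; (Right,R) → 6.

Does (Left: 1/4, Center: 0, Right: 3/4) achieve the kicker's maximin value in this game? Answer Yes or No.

No

Against L this mix gives (1/4)·(-1) + (3/4)·2 = 5/4.
Against C this mix gives (1/4)·6 + (3/4)·1 = 9/4.
Against R this mix gives (1/4)·2 + (3/4)·6 = 5.
The keeper will play L, holding the kicker to 5/4. Shifting weight toward the row that does better against L would raise this floor (the equalizing mix achieves 13/8 against both L and C), so the proposed strategy is not optimal.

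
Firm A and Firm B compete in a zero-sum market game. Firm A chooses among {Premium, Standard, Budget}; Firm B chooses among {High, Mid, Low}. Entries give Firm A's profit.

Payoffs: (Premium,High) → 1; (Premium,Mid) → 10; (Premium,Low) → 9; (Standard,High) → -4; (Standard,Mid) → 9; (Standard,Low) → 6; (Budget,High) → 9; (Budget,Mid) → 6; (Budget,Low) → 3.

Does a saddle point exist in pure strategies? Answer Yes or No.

Row minima: Premium → 1, Standard → -4, Budget → 3; maximin = 3.
Column maxima: High → 9, Mid → 10, Low → 9; minimax = 9.
3 ≠ 9, so no pure-strategy equilibrium exists.

No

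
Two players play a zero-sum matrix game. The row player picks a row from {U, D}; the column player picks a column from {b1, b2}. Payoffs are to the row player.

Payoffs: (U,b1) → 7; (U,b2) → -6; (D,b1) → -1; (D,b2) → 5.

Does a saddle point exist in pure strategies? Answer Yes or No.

Row minima: U → -6, D → -1; maximin = -1.
Column maxima: b1 → 7, b2 → 5; minimax = 5.
-1 ≠ 5, so no pure-strategy equilibrium exists.

No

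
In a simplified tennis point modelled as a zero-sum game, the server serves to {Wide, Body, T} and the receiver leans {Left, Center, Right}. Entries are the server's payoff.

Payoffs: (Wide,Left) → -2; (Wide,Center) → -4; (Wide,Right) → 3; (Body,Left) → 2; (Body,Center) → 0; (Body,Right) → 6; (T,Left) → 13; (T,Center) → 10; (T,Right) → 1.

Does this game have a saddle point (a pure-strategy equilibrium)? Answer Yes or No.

No

Row minima: Wide → -4, Body → 0, T → 1; maximin = 1.
Column maxima: Left → 13, Center → 10, Right → 6; minimax = 6.
1 ≠ 6, so no pure-strategy equilibrium exists.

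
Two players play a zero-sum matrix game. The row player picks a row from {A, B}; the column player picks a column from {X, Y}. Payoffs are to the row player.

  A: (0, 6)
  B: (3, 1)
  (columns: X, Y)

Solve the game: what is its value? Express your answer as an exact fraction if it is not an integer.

Row minima: A → 0, B → 1; maximin = 1.
Column maxima: X → 3, Y → 6; minimax = 3.
1 ≠ 3, so there is no saddle point; optimal play is mixed.
Let the row player play A with probability p. Expected payoff against X: 0p + 3(1−p) = −3p + 3; against Y: 6p + 1(1−p) = 5p + 1.
Setting these equal: −3p + 3 = 5p + 1 ⇒ −8p = -2 ⇒ p = 1/4, and the value is (-3)·(1/4) + 3 = 9/4.
For the column player: with q = P(X), equating A's and B's payoffs gives −6q + 6 = 2q + 1 ⇒ q = 5/8.

9/4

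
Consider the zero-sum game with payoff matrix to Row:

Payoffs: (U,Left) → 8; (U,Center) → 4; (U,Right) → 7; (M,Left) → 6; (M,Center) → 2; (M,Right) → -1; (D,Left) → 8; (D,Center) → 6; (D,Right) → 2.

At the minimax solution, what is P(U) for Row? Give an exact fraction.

Row minima: U → 4, M → -1, D → 2; maximin = 4.
Column maxima: Left → 8, Center → 6, Right → 7; minimax = 6.
4 ≠ 6, so there is no saddle point; optimal play is mixed.
M is strictly dominated by U, so Row never plays it.
Left is strictly dominated by Center (it gives Row strictly more in every row), so Column never plays it.
On the remaining 2×2 (U, D vs Center, Right):
Let Row play U with probability p. Expected payoff against Center: 4p + 6(1−p) = −2p + 6; against Right: 7p + 2(1−p) = 5p + 2.
Setting these equal: −2p + 6 = 5p + 2 ⇒ −7p = -4 ⇒ p = 4/7, and the value is (-2)·(4/7) + 6 = 34/7.
For Column: with q = P(Center), equating U's and D's payoffs gives −3q + 7 = 4q + 2 ⇒ q = 5/7.

4/7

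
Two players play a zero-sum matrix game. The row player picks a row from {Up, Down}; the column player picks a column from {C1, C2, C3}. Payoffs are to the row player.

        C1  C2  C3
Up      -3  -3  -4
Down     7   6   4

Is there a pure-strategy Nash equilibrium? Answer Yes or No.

Row minima: Up → -4, Down → 4; maximin = 4.
Column maxima: C1 → 7, C2 → 6, C3 → 4; minimax = 4.
maximin = minimax = 4, so a saddle point exists.

Yes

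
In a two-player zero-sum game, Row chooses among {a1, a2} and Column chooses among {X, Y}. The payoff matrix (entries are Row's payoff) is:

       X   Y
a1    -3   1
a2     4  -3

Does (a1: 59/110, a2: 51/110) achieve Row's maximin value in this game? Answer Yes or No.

Against X this mix gives (59/110)·(-3) + (51/110)·4 = 27/110.
Against Y this mix gives (59/110)·1 + (51/110)·(-3) = -47/55.
Column will play Y, holding Row to -47/55. Shifting weight toward the row that does better against Y would raise this floor (the equalizing mix achieves -5/11 against both Y and X), so the proposed strategy is not optimal.

No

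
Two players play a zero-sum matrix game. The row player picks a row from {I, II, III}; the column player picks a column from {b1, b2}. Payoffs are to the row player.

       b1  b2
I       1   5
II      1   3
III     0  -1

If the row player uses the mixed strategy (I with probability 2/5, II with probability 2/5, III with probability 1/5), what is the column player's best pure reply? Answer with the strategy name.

If the column player plays b1, the row player's expected payoff is (2/5)·1 + (2/5)·1 + (1/5)·0 = 4/5.
If the column player plays b2, the row player's expected payoff is (2/5)·5 + (2/5)·3 + (1/5)·(-1) = 3.
The column player minimizes the row player's payoff; the smallest is 4/5, so the best response is b1.

b1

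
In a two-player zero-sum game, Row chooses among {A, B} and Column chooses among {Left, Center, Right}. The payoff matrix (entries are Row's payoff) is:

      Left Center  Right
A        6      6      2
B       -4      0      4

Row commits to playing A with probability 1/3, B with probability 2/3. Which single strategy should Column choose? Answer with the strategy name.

Left

If Column plays Left, Row's expected payoff is (1/3)·6 + (2/3)·(-4) = -2/3.
If Column plays Center, Row's expected payoff is (1/3)·6 + (2/3)·0 = 2.
If Column plays Right, Row's expected payoff is (1/3)·2 + (2/3)·4 = 10/3.
Column minimizes Row's payoff; the smallest is -2/3, so the best response is Left.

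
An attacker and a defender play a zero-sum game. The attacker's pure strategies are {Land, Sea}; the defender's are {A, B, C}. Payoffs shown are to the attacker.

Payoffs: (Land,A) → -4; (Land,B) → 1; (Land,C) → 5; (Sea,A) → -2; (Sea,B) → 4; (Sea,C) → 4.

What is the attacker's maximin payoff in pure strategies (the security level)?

Row minima: Land → -4, Sea → -2.
The best of these is -2.

-2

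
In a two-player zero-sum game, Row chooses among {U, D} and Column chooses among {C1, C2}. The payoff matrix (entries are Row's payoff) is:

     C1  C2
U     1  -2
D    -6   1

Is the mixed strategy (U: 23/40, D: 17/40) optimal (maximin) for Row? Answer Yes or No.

No

Against C1 this mix gives (23/40)·1 + (17/40)·(-6) = -79/40.
Against C2 this mix gives (23/40)·(-2) + (17/40)·1 = -29/40.
Column will play C1, holding Row to -79/40. Shifting weight toward the row that does better against C1 would raise this floor (the equalizing mix achieves -11/10 against both C1 and C2), so the proposed strategy is not optimal.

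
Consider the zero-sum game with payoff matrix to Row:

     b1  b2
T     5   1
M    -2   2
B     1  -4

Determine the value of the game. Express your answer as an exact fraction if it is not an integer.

3/2

Row minima: T → 1, M → -2, B → -4; maximin = 1.
Column maxima: b1 → 5, b2 → 2; minimax = 2.
1 ≠ 2, so there is no saddle point; optimal play is mixed.
B is strictly dominated by T, so Row never plays it.
On the remaining 2×2 (T, M vs b1, b2):
Let Row play T with probability p. Expected payoff against b1: 5p + (-2)(1−p) = 7p − 2; against b2: 1p + 2(1−p) = −p + 2.
Setting these equal: 7p − 2 = −p + 2 ⇒ 8p = 4 ⇒ p = 1/2, and the value is (7)·(1/2) − 2 = 3/2.
For Column: with q = P(b1), equating T's and M's payoffs gives 4q + 1 = −4q + 2 ⇒ q = 1/8.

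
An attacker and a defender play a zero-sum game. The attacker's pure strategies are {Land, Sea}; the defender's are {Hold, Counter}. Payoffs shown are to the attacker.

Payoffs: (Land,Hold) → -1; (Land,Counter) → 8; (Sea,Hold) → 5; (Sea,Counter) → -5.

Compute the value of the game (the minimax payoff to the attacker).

35/19

Row minima: Land → -1, Sea → -5; maximin = -1.
Column maxima: Hold → 5, Counter → 8; minimax = 5.
-1 ≠ 5, so there is no saddle point; optimal play is mixed.
Let the attacker play Land with probability p. Expected payoff against Hold: (-1)p + 5(1−p) = −6p + 5; against Counter: 8p + (-5)(1−p) = 13p − 5.
Setting these equal: −6p + 5 = 13p − 5 ⇒ −19p = -10 ⇒ p = 10/19, and the value is (-6)·(10/19) + 5 = 35/19.
For the defender: with q = P(Hold), equating Land's and Sea's payoffs gives −9q + 8 = 10q − 5 ⇒ q = 13/19.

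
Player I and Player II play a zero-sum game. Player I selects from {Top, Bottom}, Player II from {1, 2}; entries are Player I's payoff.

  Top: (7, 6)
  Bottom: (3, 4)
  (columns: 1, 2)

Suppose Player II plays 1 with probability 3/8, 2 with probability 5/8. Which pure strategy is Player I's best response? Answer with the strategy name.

Top

Expected payoff of Top: (3/8)·7 + (5/8)·6 = 51/8.
Expected payoff of Bottom: (3/8)·3 + (5/8)·4 = 29/8.
The largest is 51/8, so Player I's best response is Top.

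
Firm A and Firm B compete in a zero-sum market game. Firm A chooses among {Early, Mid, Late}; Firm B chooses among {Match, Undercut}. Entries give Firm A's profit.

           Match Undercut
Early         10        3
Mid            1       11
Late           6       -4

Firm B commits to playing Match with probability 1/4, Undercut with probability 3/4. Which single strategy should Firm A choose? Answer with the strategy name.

Mid

Expected payoff of Early: (1/4)·10 + (3/4)·3 = 19/4.
Expected payoff of Mid: (1/4)·1 + (3/4)·11 = 17/2.
Expected payoff of Late: (1/4)·6 + (3/4)·(-4) = -3/2.
The largest is 17/2, so Firm A's best response is Mid.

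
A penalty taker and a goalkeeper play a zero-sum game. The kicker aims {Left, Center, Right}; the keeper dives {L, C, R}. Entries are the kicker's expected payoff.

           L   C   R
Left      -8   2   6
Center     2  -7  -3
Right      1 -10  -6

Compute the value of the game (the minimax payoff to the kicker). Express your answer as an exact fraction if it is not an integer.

Row minima: Left → -8, Center → -7, Right → -10; maximin = -7.
Column maxima: L → 2, C → 2, R → 6; minimax = 2.
-7 ≠ 2, so there is no saddle point; optimal play is mixed.
Right is strictly dominated by Center, so the kicker never plays it.
R is strictly dominated by C (it gives the kicker strictly more in every row), so the keeper never plays it.
On the remaining 2×2 (Left, Center vs L, C):
Let the kicker play Left with probability p. Expected payoff against L: (-8)p + 2(1−p) = −10p + 2; against C: 2p + (-7)(1−p) = 9p − 7.
Setting these equal: −10p + 2 = 9p − 7 ⇒ −19p = -9 ⇒ p = 9/19, and the value is (-10)·(9/19) + 2 = -52/19.
For the keeper: with q = P(L), equating Left's and Center's payoffs gives −10q + 2 = 9q − 7 ⇒ q = 9/19.

-52/19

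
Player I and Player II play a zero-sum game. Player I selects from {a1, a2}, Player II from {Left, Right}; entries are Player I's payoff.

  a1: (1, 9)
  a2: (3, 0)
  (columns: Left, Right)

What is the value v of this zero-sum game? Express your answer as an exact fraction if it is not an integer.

Row minima: a1 → 1, a2 → 0; maximin = 1.
Column maxima: Left → 3, Right → 9; minimax = 3.
1 ≠ 3, so there is no saddle point; optimal play is mixed.
Let Player I play a1 with probability p. Expected payoff against Left: 1p + 3(1−p) = −2p + 3; against Right: 9p + 0(1−p) = 9p.
Setting these equal: −2p + 3 = 9p ⇒ −11p = -3 ⇒ p = 3/11, and the value is (-2)·(3/11) + 3 = 27/11.
For Player II: with q = P(Left), equating a1's and a2's payoffs gives −8q + 9 = 3q ⇒ q = 9/11.

27/11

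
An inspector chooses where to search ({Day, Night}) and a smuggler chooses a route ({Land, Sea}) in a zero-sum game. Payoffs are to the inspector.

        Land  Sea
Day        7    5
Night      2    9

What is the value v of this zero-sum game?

Row minima: Day → 5, Night → 2; maximin = 5.
Column maxima: Land → 7, Sea → 9; minimax = 7.
5 ≠ 7, so there is no saddle point; optimal play is mixed.
Let the inspector play Day with probability p. Expected payoff against Land: 7p + 2(1−p) = 5p + 2; against Sea: 5p + 9(1−p) = −4p + 9.
Setting these equal: 5p + 2 = −4p + 9 ⇒ 9p = 7 ⇒ p = 7/9, and the value is (5)·(7/9) + 2 = 53/9.
For the smuggler: with q = P(Land), equating Day's and Night's payoffs gives 2q + 5 = −7q + 9 ⇒ q = 4/9.

53/9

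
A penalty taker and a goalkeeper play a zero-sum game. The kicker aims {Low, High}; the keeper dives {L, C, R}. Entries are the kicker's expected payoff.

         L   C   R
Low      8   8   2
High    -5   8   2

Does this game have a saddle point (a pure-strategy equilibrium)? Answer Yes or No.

Row minima: Low → 2, High → -5; maximin = 2.
Column maxima: L → 8, C → 8, R → 2; minimax = 2.
maximin = minimax = 2, so a saddle point exists.

Yes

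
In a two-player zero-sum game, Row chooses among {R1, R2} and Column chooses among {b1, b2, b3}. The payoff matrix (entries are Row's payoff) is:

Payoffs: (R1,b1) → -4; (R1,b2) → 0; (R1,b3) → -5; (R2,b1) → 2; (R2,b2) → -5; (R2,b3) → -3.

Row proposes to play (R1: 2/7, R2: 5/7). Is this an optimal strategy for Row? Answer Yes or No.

Yes

Against b1 this mix gives (2/7)·(-4) + (5/7)·2 = 2/7.
Against b2 this mix gives (2/7)·0 + (5/7)·(-5) = -25/7.
Against b3 this mix gives (2/7)·(-5) + (5/7)·(-3) = -25/7.
All of Column's active replies (b2, b3) yield -25/7, and no column does worse for Row. The mix makes Column indifferent and guarantees -25/7, so it is optimal.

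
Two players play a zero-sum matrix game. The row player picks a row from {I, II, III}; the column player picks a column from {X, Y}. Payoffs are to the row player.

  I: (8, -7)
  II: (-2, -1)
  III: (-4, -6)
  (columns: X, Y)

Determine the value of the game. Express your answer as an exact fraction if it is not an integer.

-11/8

Row minima: I → -7, II → -2, III → -6; maximin = -2.
Column maxima: X → 8, Y → -1; minimax = -1.
-2 ≠ -1, so there is no saddle point; optimal play is mixed.
III is strictly dominated by II, so the row player never plays it.
On the remaining 2×2 (I, II vs X, Y):
Let the row player play I with probability p. Expected payoff against X: 8p + (-2)(1−p) = 10p − 2; against Y: (-7)p + (-1)(1−p) = −6p − 1.
Setting these equal: 10p − 2 = −6p − 1 ⇒ 16p = 1 ⇒ p = 1/16, and the value is (10)·(1/16) − 2 = -11/8.
For the column player: with q = P(X), equating I's and II's payoffs gives 15q − 7 = −q − 1 ⇒ q = 3/8.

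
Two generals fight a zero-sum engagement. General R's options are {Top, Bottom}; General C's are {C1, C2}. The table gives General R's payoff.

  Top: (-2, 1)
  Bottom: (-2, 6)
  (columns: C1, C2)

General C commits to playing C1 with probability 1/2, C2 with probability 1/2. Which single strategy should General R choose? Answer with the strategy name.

Expected payoff of Top: (1/2)·(-2) + (1/2)·1 = -1/2.
Expected payoff of Bottom: (1/2)·(-2) + (1/2)·6 = 2.
The largest is 2, so General R's best response is Bottom.

Bottom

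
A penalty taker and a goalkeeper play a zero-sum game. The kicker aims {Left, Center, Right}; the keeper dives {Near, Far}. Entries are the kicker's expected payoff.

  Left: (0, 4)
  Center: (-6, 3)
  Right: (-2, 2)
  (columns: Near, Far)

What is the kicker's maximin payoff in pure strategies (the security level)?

Row minima: Left → 0, Center → -6, Right → -2.
The best of these is 0.

0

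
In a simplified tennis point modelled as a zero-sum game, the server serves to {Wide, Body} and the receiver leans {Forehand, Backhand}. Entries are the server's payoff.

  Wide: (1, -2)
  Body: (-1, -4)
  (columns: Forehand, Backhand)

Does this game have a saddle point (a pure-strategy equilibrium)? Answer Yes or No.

Yes

Row minima: Wide → -2, Body → -4; maximin = -2.
Column maxima: Forehand → 1, Backhand → -2; minimax = -2.
maximin = minimax = -2, so a saddle point exists.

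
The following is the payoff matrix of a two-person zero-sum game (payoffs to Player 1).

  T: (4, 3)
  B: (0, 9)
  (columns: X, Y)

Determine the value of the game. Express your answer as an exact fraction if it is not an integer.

Row minima: T → 3, B → 0; maximin = 3.
Column maxima: X → 4, Y → 9; minimax = 4.
3 ≠ 4, so there is no saddle point; optimal play is mixed.
Let Player 1 play T with probability p. Expected payoff against X: 4p + 0(1−p) = 4p; against Y: 3p + 9(1−p) = −6p + 9.
Setting these equal: 4p = −6p + 9 ⇒ 10p = 9 ⇒ p = 9/10, and the value is (4)·(9/10) = 18/5.
For Player 2: with q = P(X), equating T's and B's payoffs gives q + 3 = −9q + 9 ⇒ q = 3/5.

18/5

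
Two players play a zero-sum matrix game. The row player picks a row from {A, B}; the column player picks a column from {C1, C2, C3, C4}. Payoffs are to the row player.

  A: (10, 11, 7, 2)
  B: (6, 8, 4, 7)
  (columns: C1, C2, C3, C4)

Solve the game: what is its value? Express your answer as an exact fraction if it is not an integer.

Row minima: A → 2, B → 4; maximin = 4.
Column maxima: C1 → 10, C2 → 11, C3 → 7, C4 → 7; minimax = 7.
4 ≠ 7, so there is no saddle point; optimal play is mixed.
C1 is strictly dominated by C3 (it gives the row player strictly more in every row), so the column player never plays it.
C2 is strictly dominated by C3 (it gives the row player strictly more in every row), so the column player never plays it.
On the remaining 2×2 (A, B vs C3, C4):
Let the row player play A with probability p. Expected payoff against C3: 7p + 4(1−p) = 3p + 4; against C4: 2p + 7(1−p) = −5p + 7.
Setting these equal: 3p + 4 = −5p + 7 ⇒ 8p = 3 ⇒ p = 3/8, and the value is (3)·(3/8) + 4 = 41/8.
For the column player: with q = P(C3), equating A's and B's payoffs gives 5q + 2 = −3q + 7 ⇒ q = 5/8.

41/8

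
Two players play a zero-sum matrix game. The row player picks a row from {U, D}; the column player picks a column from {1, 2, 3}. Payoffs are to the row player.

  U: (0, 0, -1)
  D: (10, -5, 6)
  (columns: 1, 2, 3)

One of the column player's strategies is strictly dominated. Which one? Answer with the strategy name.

3 holds the row player's payoff strictly below 1 in every row: -1 < 0, 6 < 10.
So 1 is strictly dominated for the column player.

1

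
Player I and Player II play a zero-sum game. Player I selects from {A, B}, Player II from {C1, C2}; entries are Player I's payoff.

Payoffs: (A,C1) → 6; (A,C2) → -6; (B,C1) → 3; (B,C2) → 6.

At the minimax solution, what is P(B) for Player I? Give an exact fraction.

4/5

Row minima: A → -6, B → 3; maximin = 3.
Column maxima: C1 → 6, C2 → 6; minimax = 6.
3 ≠ 6, so there is no saddle point; optimal play is mixed.
Let Player I play A with probability p. Expected payoff against C1: 6p + 3(1−p) = 3p + 3; against C2: (-6)p + 6(1−p) = −12p + 6.
Setting these equal: 3p + 3 = −12p + 6 ⇒ 15p = 3 ⇒ p = 1/5, and the value is (3)·(1/5) + 3 = 18/5.
For Player II: with q = P(C1), equating A's and B's payoffs gives 12q − 6 = −3q + 6 ⇒ q = 4/5.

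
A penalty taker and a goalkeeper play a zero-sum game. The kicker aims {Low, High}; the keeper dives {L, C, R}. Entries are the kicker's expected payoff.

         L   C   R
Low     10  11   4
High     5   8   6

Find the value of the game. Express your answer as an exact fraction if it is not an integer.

40/7

Row minima: Low → 4, High → 5; maximin = 5.
Column maxima: L → 10, C → 11, R → 6; minimax = 6.
5 ≠ 6, so there is no saddle point; optimal play is mixed.
C is strictly dominated by L (it gives the kicker strictly more in every row), so the keeper never plays it.
On the remaining 2×2 (Low, High vs L, R):
Let the kicker play Low with probability p. Expected payoff against L: 10p + 5(1−p) = 5p + 5; against R: 4p + 6(1−p) = −2p + 6.
Setting these equal: 5p + 5 = −2p + 6 ⇒ 7p = 1 ⇒ p = 1/7, and the value is (5)·(1/7) + 5 = 40/7.
For the keeper: with q = P(L), equating Low's and High's payoffs gives 6q + 4 = −q + 6 ⇒ q = 2/7.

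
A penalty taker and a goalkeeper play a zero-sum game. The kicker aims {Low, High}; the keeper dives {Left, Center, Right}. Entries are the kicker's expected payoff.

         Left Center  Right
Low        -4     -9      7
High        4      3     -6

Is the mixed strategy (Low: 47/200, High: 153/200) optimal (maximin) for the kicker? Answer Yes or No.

Against Left this mix gives (47/200)·(-4) + (153/200)·4 = 53/25.
Against Center this mix gives (47/200)·(-9) + (153/200)·3 = 9/50.
Against Right this mix gives (47/200)·7 + (153/200)·(-6) = -589/200.
The keeper will play Right, holding the kicker to -589/200. Shifting weight toward the row that does better against Right would raise this floor (the equalizing mix achieves -33/25 against both Right and Center), so the proposed strategy is not optimal.

No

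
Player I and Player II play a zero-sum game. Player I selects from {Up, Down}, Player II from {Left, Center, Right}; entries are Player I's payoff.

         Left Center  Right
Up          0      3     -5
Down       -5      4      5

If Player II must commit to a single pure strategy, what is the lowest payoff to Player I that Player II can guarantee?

Column maxima: Left → 0, Center → 4, Right → 5.
The smallest of these is 0.

0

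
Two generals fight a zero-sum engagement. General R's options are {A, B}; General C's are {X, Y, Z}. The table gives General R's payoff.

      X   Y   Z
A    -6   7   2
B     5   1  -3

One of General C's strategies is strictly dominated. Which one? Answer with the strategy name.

Z holds General R's payoff strictly below Y in every row: 2 < 7, -3 < 1.
So Y is strictly dominated for General C.

Y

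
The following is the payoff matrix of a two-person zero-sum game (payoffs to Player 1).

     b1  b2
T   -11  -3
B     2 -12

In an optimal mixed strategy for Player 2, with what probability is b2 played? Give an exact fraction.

Row minima: T → -11, B → -12; maximin = -11.
Column maxima: b1 → 2, b2 → -3; minimax = -3.
-11 ≠ -3, so there is no saddle point; optimal play is mixed.
Let Player 1 play T with probability p. Expected payoff against b1: (-11)p + 2(1−p) = −13p + 2; against b2: (-3)p + (-12)(1−p) = 9p − 12.
Setting these equal: −13p + 2 = 9p − 12 ⇒ −22p = -14 ⇒ p = 7/11, and the value is (-13)·(7/11) + 2 = -69/11.
For Player 2: with q = P(b1), equating T's and B's payoffs gives −8q − 3 = 14q − 12 ⇒ q = 9/22.

13/22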